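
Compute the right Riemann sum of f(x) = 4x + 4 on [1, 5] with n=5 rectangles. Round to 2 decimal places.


Right Riemann sum uses right endpoints of each subinterval.
Interval: [1, 5], n = 5
dx = (5 - 1) / 5 = 4/5
Right endpoints: [9/5, 13/5, 17/5, 21/5, 5]
f values: [56/5, 72/5, 88/5, 104/5, 24]
Sum = dx * (sum of f values)
= 4/5 * 88
= 352/5 = 70.40

70.40


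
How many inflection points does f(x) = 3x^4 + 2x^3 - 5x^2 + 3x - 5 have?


Inflection points occur where f''(x) = 0 and concavity changes.
f(x) = 3x^4 + 2x^3 - 5x^2 + 3x - 5
f'(x) = 12x^3 + 6x^2 - 10x + 3
f''(x) = 36x^2 + 12x - 10
This is a quadratic in x. Use the discriminant to count real roots.
Discriminant = (12)^2 - 4 * 36 * (-10)
= 144 - (-1440)
= 1584
Since discriminant > 0, f''(x) = 0 has 2 distinct real solutions.
A quadratic with two distinct real roots changes sign at each root, so concavity changes at both.
Number of inflection points: 2

2


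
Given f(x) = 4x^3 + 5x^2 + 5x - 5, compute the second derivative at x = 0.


First derivative:
f'(x) = 12x^2 + 10x + 5
Second derivative:
f''(x) = 24x + 10
Substitute x = 0:
f''(0) = 24 * 0 + 10
= 0 + 10
= 10

10


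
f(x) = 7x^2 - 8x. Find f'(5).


Differentiate term by term using power and sum rules:
f(x) = 7x^2 - 8x
f'(x) = 14x - 8
Substitute x = 5:
f'(5) = 14 * 5 - 8
= 70 - 8
= 62

62


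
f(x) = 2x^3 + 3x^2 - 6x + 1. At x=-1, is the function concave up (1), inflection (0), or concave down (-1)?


Concavity is determined by the sign of f''(x).
f(x) = 2x^3 + 3x^2 - 6x + 1
f'(x) = 6x^2 + 6x - 6
f''(x) = 12x + 6
f''(-1) = 12 * (-1) + 6
= -12 + 6
= -6
Since f''(-1) < 0, the function is concave down (-1)

-1


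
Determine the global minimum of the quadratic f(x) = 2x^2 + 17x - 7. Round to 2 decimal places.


For a quadratic f(x) = ax^2 + bx + c with a > 0, the minimum is at the vertex.
Vertex x-coordinate: x = -b/(2a)
x = -(17) / (2 * 2)
x = -17/4
Substitute back to find the minimum value:
f(-17/4) = 2 * (-17/4)^2 + 17 * (-17/4) - 7
= 289/8 - 289/4 - 7
= -345/8 ≈ -43.13

-43.13


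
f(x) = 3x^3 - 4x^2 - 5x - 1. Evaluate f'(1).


Differentiate f(x) = 3x^3 - 4x^2 - 5x - 1 term by term:
f'(x) = 9x^2 - 8x - 5
Substitute x = 1:
f'(1) = 9 * 1^2 - 8 * 1 - 5
= 9 - 8 - 5
= -4

-4


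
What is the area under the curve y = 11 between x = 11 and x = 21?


The area under a constant function y = 11 is a rectangle.
Width = 21 - 11 = 10
Height = 11
Area = width * height
= 10 * 11
= 110

110


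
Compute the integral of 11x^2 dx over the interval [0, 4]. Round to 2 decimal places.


Find the antiderivative of 11x^2:
F(x) = 11/3 * x^3
Apply the Fundamental Theorem of Calculus:
F(4) - F(0)
= 11/3 * 4^3 - 11/3 * 0^3
= 11/3 * (64 - 0)
= 11/3 * 64
= 704/3 ≈ 234.67

234.67


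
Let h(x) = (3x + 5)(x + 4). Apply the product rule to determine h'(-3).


Let u(x) = 3x + 5 and v(x) = x + 4
u'(x) = 3
v'(x) = 1
Product rule: h'(x) = u'(x)*v(x) + u(x)*v'(x)
= 3 * (x + 4) + (3x + 5) * 1
At x = -3:
u(-3) = 3 * (-3) + 5 = -4
v(-3) = 1 * (-3) + 4 = 1
h'(-3) = 3 * 1 + (-4) * 1
= 3 - 4
= -1

-1


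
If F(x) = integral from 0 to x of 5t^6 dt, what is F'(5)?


By the Fundamental Theorem of Calculus (Part 1):
If F(x) = integral from 0 to x of f(t) dt, then F'(x) = f(x)
Here f(t) = 5t^6
So F'(x) = 5x^6
Evaluate at x = 5:
F'(5) = 5 * 5^6
= 5 * 15625
= 78125

78125


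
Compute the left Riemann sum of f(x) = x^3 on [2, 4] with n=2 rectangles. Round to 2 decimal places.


Left Riemann sum uses left endpoints of each subinterval.
Interval: [2, 4], n = 2
dx = (4 - 2) / 2 = 1
Left endpoints: [2, 3]
f values: [8, 27]
Sum = dx * (sum of f values)
= 1 * 35
= 35 = 35.00

35.00


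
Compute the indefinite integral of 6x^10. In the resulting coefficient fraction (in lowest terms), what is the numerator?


Apply the power rule for integration:
integral of ax^n dx = a/(n+1) * x^(n+1) + C
integral of 6x^10 dx
= 6/11 * x^11 + C
The coefficient in lowest terms is 6/11, and its numerator is 6

6


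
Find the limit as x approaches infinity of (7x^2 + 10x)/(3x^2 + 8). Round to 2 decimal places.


For limits at infinity with equal-degree polynomials,
we compare leading coefficients.
Numerator leading term: 7x^2
Denominator leading term: 3x^2
Divide both by x^2:
lim = (7 + 10/x) / (3 + 8/x^2)
As x -> infinity, the 1/x and 1/x^2 terms vanish:
= 7/3 ≈ 2.33

2.33


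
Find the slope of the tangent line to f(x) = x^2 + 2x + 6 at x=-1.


The slope of the tangent line equals f'(x) at the point.
f(x) = x^2 + 2x + 6
f'(x) = 2x + 2
At x = -1:
f'(-1) = 2 * (-1) + 2
= -2 + 2
= 0

0


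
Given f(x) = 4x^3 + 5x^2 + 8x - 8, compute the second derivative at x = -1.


First derivative:
f'(x) = 12x^2 + 10x + 8
Second derivative:
f''(x) = 24x + 10
Substitute x = -1:
f''(-1) = 24 * (-1) + 10
= -24 + 10
= -14

-14


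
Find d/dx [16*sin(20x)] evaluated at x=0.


Apply the chain rule to differentiate 16*sin(20x):
d/dx [16*sin(20x)]
= 16 * cos(20x) * d/dx(20x)
= 16 * 20 * cos(20x)
= 320 * cos(20x)
Evaluate at x = 0:
= 320 * cos(0)
= 320 * 1
= 320

320


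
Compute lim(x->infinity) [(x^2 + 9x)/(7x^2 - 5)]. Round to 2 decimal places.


For limits at infinity with equal-degree polynomials,
we compare leading coefficients.
Numerator leading term: x^2
Denominator leading term: 7x^2
Divide both by x^2:
lim = (1 + 9/x) / (7 - 5/x^2)
As x -> infinity, the 1/x and 1/x^2 terms vanish:
= 1/7 ≈ 0.14

0.14


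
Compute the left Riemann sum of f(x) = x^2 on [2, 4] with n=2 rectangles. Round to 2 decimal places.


Left Riemann sum uses left endpoints of each subinterval.
Interval: [2, 4], n = 2
dx = (4 - 2) / 2 = 1
Left endpoints: [2, 3]
f values: [4, 9]
Sum = dx * (sum of f values)
= 1 * 13
= 13 = 13.00

13.00


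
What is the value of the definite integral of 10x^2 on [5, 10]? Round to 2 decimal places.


Find the antiderivative of 10x^2:
F(x) = 10/3 * x^3
Apply the Fundamental Theorem of Calculus:
F(10) - F(5)
= 10/3 * 10^3 - 10/3 * 5^3
= 10/3 * (1000 - 125)
= 10/3 * 875
= 8750/3 ≈ 2916.67

2916.67


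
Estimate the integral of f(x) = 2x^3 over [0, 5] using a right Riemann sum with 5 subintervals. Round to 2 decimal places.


Right Riemann sum uses right endpoints of each subinterval.
Interval: [0, 5], n = 5
dx = (5 - 0) / 5 = 1
Right endpoints: [1, 2, 3, 4, 5]
f values: [2, 16, 54, 128, 250]
Sum = dx * (sum of f values)
= 1 * 450
= 450 = 450.00

450.00


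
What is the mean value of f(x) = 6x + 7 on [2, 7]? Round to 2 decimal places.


Average value = 1/(b-a) * integral from a to b of f(x) dx
First compute the integral of 6x + 7:
F(x) = 3x^2 + 7x
F(7) = 3 * 49 + 7 * 7 = 196
F(2) = 3 * 4 + 7 * 2 = 26
Integral = 196 - 26 = 170
Average = 170 / (7 - 2) = 170 / 5
= 34 = 34.00

34.00


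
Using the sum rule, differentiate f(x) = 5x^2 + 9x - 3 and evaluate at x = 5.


Differentiate term by term using power and sum rules:
f(x) = 5x^2 + 9x - 3
f'(x) = 10x + 9
Substitute x = 5:
f'(5) = 10 * 5 + 9
= 50 + 9
= 59

59


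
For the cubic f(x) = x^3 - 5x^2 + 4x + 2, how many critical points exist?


Find where f'(x) = 0:
f(x) = x^3 - 5x^2 + 4x + 2
f'(x) = 3x^2 - 10x + 4
This is a quadratic in x. Use the discriminant to count real roots.
Discriminant = (-10)^2 - 4 * 3 * 4
= 100 - 48
= 52
Since discriminant > 0, f'(x) = 0 has 2 real solutions.
Number of critical points: 2

2


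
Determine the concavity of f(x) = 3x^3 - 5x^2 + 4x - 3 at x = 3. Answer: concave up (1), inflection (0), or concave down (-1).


Concavity is determined by the sign of f''(x).
f(x) = 3x^3 - 5x^2 + 4x - 3
f'(x) = 9x^2 - 10x + 4
f''(x) = 18x - 10
f''(3) = 18 * 3 - 10
= 54 - 10
= 44
Since f''(3) > 0, the function is concave up (1)

1


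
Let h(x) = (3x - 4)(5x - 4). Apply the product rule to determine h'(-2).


Let u(x) = 3x - 4 and v(x) = 5x - 4
u'(x) = 3
v'(x) = 5
Product rule: h'(x) = u'(x)*v(x) + u(x)*v'(x)
= 3 * (5x - 4) + (3x - 4) * 5
At x = -2:
u(-2) = 3 * (-2) - 4 = -10
v(-2) = 5 * (-2) - 4 = -14
h'(-2) = 3 * (-14) + (-10) * 5
= -42 - 50
= -92

-92


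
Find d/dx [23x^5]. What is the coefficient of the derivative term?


We apply the power rule: d/dx [ax^n] = a*n * x^(n-1)
d/dx [23x^5]
= 23 * 5 * x^(5-1)
= 115x^4
The coefficient is 115

115


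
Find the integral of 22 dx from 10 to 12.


The integral of a constant k over [a, b] equals k * (b - a).
integral from 10 to 12 of 22 dx
= 22 * (12 - 10)
= 22 * 2
= 44

44


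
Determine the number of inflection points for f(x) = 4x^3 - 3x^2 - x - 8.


Inflection points occur where f''(x) = 0 and concavity changes.
f(x) = 4x^3 - 3x^2 - x - 8
f'(x) = 12x^2 - 6x - 1
f''(x) = 24x - 6
Set f''(x) = 0:
24x - 6 = 0
x = 6 / 24 = 1/4
Since f''(x) is linear (degree 1), it changes sign at this point.
Therefore there is exactly 1 inflection point.

1


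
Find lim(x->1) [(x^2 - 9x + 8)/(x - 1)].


Direct substitution gives 0/0, so we factor the numerator.
Factor: (x^2 - 9x + 8) = (x - 1)(x - 8)
Cancel the common factor (x - 1):
(x^2 - 9x + 8)/(x - 1) = (x - 8)
Now substitute x = 1:
= (1) - (8) = -7

-7


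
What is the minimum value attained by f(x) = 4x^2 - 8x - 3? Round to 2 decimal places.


For a quadratic f(x) = ax^2 + bx + c with a > 0, the minimum is at the vertex.
Vertex x-coordinate: x = -b/(2a)
x = -(-8) / (2 * 4)
x = 8/8 = 1
Substitute back to find the minimum value:
f(1) = 4 * 1^2 - 8 * 1 - 3
= 4 - 8 - 3
= -7 = -7.00

-7.00


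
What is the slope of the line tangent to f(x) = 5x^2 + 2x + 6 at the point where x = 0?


The slope of the tangent line equals f'(x) at the point.
f(x) = 5x^2 + 2x + 6
f'(x) = 10x + 2
At x = 0:
f'(0) = 10 * 0 + 2
= 0 + 2
= 2

2


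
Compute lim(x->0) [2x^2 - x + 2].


Since polynomials are continuous, we use direct substitution.
lim(x->0) of 2x^2 - x + 2
= 2 * 0^2 - 1 * 0 + 2
= 0 + 0 + 2
= 2

2


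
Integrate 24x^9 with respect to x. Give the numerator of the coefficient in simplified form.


Apply the power rule for integration:
integral of ax^n dx = a/(n+1) * x^(n+1) + C
integral of 24x^9 dx
= 24/10 * x^10 + C
= 12/5 * x^10 + C
The coefficient in lowest terms is 12/5, and its numerator is 12

12


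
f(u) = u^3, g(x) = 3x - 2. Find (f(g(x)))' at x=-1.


Using the chain rule: (f(g(x)))' = f'(g(x)) * g'(x)
First, find g(-1):
g(-1) = 3 * (-1) - 2 = -5
Next, f'(u) = 3u^2
And g'(x) = 3
So f'(g(-1)) * g'(-1)
= 3 * (-5)^2 * 3
= 3 * 25 * 3
= 225

225


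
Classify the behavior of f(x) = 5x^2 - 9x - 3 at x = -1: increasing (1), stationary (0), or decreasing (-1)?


Compute f'(x) to determine behavior:
f'(x) = 10x - 9
f'(-1) = 10 * (-1) - 9
= -10 - 9
= -19
Since f'(-1) < 0, the function is decreasing (-1)

-1


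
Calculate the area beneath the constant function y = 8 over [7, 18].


The area under a constant function y = 8 is a rectangle.
Width = 18 - 7 = 11
Height = 8
Area = width * height
= 11 * 8
= 88

88


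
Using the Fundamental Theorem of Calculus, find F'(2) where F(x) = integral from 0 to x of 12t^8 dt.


By the Fundamental Theorem of Calculus (Part 1):
If F(x) = integral from 0 to x of f(t) dt, then F'(x) = f(x)
Here f(t) = 12t^8
So F'(x) = 12x^8
Evaluate at x = 2:
F'(2) = 12 * 2^8
= 12 * 256
= 3072

3072


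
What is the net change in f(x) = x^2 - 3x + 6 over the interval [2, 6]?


Net change = f(b) - f(a)
f(x) = x^2 - 3x + 6
Compute f(6):
f(6) = 1 * 6^2 - 3 * 6 + 6
= 36 - 18 + 6
= 24
Compute f(2):
f(2) = 1 * 2^2 - 3 * 2 + 6
= 4 - 6 + 6
= 4
Net change = 24 - 4 = 20

20


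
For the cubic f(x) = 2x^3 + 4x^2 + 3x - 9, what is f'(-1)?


Differentiate f(x) = 2x^3 + 4x^2 + 3x - 9 term by term:
f'(x) = 6x^2 + 8x + 3
Substitute x = -1:
f'(-1) = 6 * (-1)^2 + 8 * (-1) + 3
= 6 - 8 + 3
= 1

1


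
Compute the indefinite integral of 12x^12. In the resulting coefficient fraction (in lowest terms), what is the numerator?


Apply the power rule for integration:
integral of ax^n dx = a/(n+1) * x^(n+1) + C
integral of 12x^12 dx
= 12/13 * x^13 + C
The coefficient in lowest terms is 12/13, and its numerator is 12

12


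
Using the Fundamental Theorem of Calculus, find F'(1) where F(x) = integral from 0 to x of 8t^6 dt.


By the Fundamental Theorem of Calculus (Part 1):
If F(x) = integral from 0 to x of f(t) dt, then F'(x) = f(x)
Here f(t) = 8t^6
So F'(x) = 8x^6
Evaluate at x = 1:
F'(1) = 8 * 1^6
= 8 * 1
= 8

8


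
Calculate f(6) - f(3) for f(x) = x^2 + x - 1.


Net change = f(b) - f(a)
f(x) = x^2 + x - 1
Compute f(6):
f(6) = 1 * 6^2 + 1 * 6 - 1
= 36 + 6 - 1
= 41
Compute f(3):
f(3) = 1 * 3^2 + 1 * 3 - 1
= 9 + 3 - 1
= 11
Net change = 41 - 11 = 30

30


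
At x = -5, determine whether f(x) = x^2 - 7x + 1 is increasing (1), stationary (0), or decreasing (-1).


Compute f'(x) to determine behavior:
f'(x) = 2x - 7
f'(-5) = 2 * (-5) - 7
= -10 - 7
= -17
Since f'(-5) < 0, the function is decreasing (-1)

-1


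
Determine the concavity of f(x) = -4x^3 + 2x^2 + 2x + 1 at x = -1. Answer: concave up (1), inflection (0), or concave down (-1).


Concavity is determined by the sign of f''(x).
f(x) = -4x^3 + 2x^2 + 2x + 1
f'(x) = -12x^2 + 4x + 2
f''(x) = -24x + 4
f''(-1) = -24 * (-1) + 4
= 24 + 4
= 28
Since f''(-1) > 0, the function is concave up (1)

1


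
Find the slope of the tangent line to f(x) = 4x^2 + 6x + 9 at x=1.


The slope of the tangent line equals f'(x) at the point.
f(x) = 4x^2 + 6x + 9
f'(x) = 8x + 6
At x = 1:
f'(1) = 8 * 1 + 6
= 8 + 6
= 14

14


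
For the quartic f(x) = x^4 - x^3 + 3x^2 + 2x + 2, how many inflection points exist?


Inflection points occur where f''(x) = 0 and concavity changes.
f(x) = x^4 - x^3 + 3x^2 + 2x + 2
f'(x) = 4x^3 - 3x^2 + 6x + 2
f''(x) = 12x^2 - 6x + 6
This is a quadratic in x. Use the discriminant to count real roots.
Discriminant = (-6)^2 - 4 * 12 * 6
= 36 - 288
= -252
Since discriminant < 0, f''(x) = 0 has no real solutions.
Number of inflection points: 0

0


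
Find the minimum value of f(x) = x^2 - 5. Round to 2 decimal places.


For a quadratic f(x) = ax^2 + bx + c with a > 0, the minimum is at the vertex.
Vertex x-coordinate: x = -b/(2a)
x = -(0) / (2 * 1)
x = 0/2 = 0
Substitute back to find the minimum value:
f(0) = 1 * 0^2 + 0 * 0 - 5
= 0 + 0 - 5
= -5 = -5.00

-5.00


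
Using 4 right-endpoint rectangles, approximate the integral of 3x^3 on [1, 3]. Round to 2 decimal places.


Right Riemann sum uses right endpoints of each subinterval.
Interval: [1, 3], n = 4
dx = (3 - 1) / 4 = 1/2
Right endpoints: [3/2, 2, 5/2, 3]
f values: [81/8, 24, 375/8, 81]
Sum = dx * (sum of f values)
= 1/2 * 162
= 81 = 81.00

81.00


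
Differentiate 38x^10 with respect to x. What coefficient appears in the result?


We apply the power rule: d/dx [ax^n] = a*n * x^(n-1)
d/dx [38x^10]
= 38 * 10 * x^(10-1)
= 380x^9
The coefficient is 380

380


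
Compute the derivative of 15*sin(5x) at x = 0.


Apply the chain rule to differentiate 15*sin(5x):
d/dx [15*sin(5x)]
= 15 * cos(5x) * d/dx(5x)
= 15 * 5 * cos(5x)
= 75 * cos(5x)
Evaluate at x = 0:
= 75 * cos(0)
= 75 * 1
= 75

75


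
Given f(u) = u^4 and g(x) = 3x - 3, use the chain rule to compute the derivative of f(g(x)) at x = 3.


Using the chain rule: (f(g(x)))' = f'(g(x)) * g'(x)
First, find g(3):
g(3) = 3 * 3 - 3 = 6
Next, f'(u) = 4u^3
And g'(x) = 3
So f'(g(3)) * g'(3)
= 4 * 6^3 * 3
= 4 * 216 * 3
= 2592

2592


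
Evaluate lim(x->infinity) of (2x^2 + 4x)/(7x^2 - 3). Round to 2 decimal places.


For limits at infinity with equal-degree polynomials,
we compare leading coefficients.
Numerator leading term: 2x^2
Denominator leading term: 7x^2
Divide both by x^2:
lim = (2 + 4/x) / (7 - 3/x^2)
As x -> infinity, the 1/x and 1/x^2 terms vanish:
= 2/7 ≈ 0.29

0.29


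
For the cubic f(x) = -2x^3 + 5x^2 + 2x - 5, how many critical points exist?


Find where f'(x) = 0:
f(x) = -2x^3 + 5x^2 + 2x - 5
f'(x) = -6x^2 + 10x + 2
This is a quadratic in x. Use the discriminant to count real roots.
Discriminant = (10)^2 - 4 * (-6) * 2
= 100 - (-48)
= 148
Since discriminant > 0, f'(x) = 0 has 2 real solutions.
Number of critical points: 2

2


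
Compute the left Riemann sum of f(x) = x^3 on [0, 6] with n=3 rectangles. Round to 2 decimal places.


Left Riemann sum uses left endpoints of each subinterval.
Interval: [0, 6], n = 3
dx = (6 - 0) / 3 = 2
Left endpoints: [0, 2, 4]
f values: [0, 8, 64]
Sum = dx * (sum of f values)
= 2 * 72
= 144 = 144.00

144.00


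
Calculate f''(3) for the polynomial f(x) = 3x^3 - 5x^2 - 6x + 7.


First derivative:
f'(x) = 9x^2 - 10x - 6
Second derivative:
f''(x) = 18x - 10
Substitute x = 3:
f''(3) = 18 * 3 - 10
= 54 - 10
= 44

44


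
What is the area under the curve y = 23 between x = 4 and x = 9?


The area under a constant function y = 23 is a rectangle.
Width = 9 - 4 = 5
Height = 23
Area = width * height
= 5 * 23
= 115

115


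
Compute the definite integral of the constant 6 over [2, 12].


The integral of a constant k over [a, b] equals k * (b - a).
integral from 2 to 12 of 6 dx
= 6 * (12 - 2)
= 6 * 10
= 60

60


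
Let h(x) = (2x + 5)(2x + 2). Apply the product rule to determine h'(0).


Let u(x) = 2x + 5 and v(x) = 2x + 2
u'(x) = 2
v'(x) = 2
Product rule: h'(x) = u'(x)*v(x) + u(x)*v'(x)
= 2 * (2x + 2) + (2x + 5) * 2
At x = 0:
u(0) = 2 * 0 + 5 = 5
v(0) = 2 * 0 + 2 = 2
h'(0) = 2 * 2 + 5 * 2
= 4 + 10
= 14

14


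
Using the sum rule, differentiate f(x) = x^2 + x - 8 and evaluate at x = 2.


Differentiate term by term using power and sum rules:
f(x) = x^2 + x - 8
f'(x) = 2x + 1
Substitute x = 2:
f'(2) = 2 * 2 + 1
= 4 + 1
= 5

5


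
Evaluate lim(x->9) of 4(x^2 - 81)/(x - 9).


Direct substitution gives 0/0, so we factor the numerator.
Factor: 4(x^2 - 81) = 4 * (x - 9)(x + 9)
Cancel the common factor (x - 9):
4(x^2 - 81)/(x - 9) = 4 * (x + 9)
Now substitute x = 9:
= 4 * (9 + 9) = 72

72


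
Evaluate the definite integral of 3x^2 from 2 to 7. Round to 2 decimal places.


Find the antiderivative of 3x^2:
F(x) = 3/3 * x^3
Apply the Fundamental Theorem of Calculus:
F(7) - F(2)
= 3/3 * 7^3 - 3/3 * 2^3
= 3/3 * (343 - 8)
= 3/3 * 335
= 335 = 335.00

335.00


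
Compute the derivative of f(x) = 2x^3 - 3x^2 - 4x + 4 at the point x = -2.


Differentiate f(x) = 2x^3 - 3x^2 - 4x + 4 term by term:
f'(x) = 6x^2 - 6x - 4
Substitute x = -2:
f'(-2) = 6 * (-2)^2 - 6 * (-2) - 4
= 24 + 12 - 4
= 32

32


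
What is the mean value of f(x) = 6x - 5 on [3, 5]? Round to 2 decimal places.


Average value = 1/(b-a) * integral from a to b of f(x) dx
First compute the integral of 6x - 5:
F(x) = 3x^2 - 5x
F(5) = 3 * 25 - 5 * 5 = 50
F(3) = 3 * 9 - 5 * 3 = 12
Integral = 50 - 12 = 38
Average = 38 / (5 - 3) = 38 / 2
= 19 = 19.00

19.00


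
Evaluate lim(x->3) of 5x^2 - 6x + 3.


Since polynomials are continuous, we use direct substitution.
lim(x->3) of 5x^2 - 6x + 3
= 5 * 3^2 - 6 * 3 + 3
= 45 - 18 + 3
= 30

30


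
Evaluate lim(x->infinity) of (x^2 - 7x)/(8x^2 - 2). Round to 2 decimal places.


For limits at infinity with equal-degree polynomials,
we compare leading coefficients.
Numerator leading term: x^2
Denominator leading term: 8x^2
Divide both by x^2:
lim = (1 - 7/x) / (8 - 2/x^2)
As x -> infinity, the 1/x and 1/x^2 terms vanish:
= 1/8 ≈ 0.13

0.13


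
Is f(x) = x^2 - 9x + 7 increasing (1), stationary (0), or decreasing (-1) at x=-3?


Compute f'(x) to determine behavior:
f'(x) = 2x - 9
f'(-3) = 2 * (-3) - 9
= -6 - 9
= -15
Since f'(-3) < 0, the function is decreasing (-1)

-1


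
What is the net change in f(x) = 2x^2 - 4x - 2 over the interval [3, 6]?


Net change = f(b) - f(a)
f(x) = 2x^2 - 4x - 2
Compute f(6):
f(6) = 2 * 6^2 - 4 * 6 - 2
= 72 - 24 - 2
= 46
Compute f(3):
f(3) = 2 * 3^2 - 4 * 3 - 2
= 18 - 12 - 2
= 4
Net change = 46 - 4 = 42

42


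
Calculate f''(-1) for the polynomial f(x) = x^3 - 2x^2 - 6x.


First derivative:
f'(x) = 3x^2 - 4x - 6
Second derivative:
f''(x) = 6x - 4
Substitute x = -1:
f''(-1) = 6 * (-1) - 4
= -6 - 4
= -10

-10


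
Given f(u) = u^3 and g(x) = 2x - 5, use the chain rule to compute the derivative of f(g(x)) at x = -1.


Using the chain rule: (f(g(x)))' = f'(g(x)) * g'(x)
First, find g(-1):
g(-1) = 2 * (-1) - 5 = -7
Next, f'(u) = 3u^2
And g'(x) = 2
So f'(g(-1)) * g'(-1)
= 3 * (-7)^2 * 2
= 3 * 49 * 2
= 294

294


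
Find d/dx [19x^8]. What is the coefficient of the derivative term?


We apply the power rule: d/dx [ax^n] = a*n * x^(n-1)
d/dx [19x^8]
= 19 * 8 * x^(8-1)
= 152x^7
The coefficient is 152

152


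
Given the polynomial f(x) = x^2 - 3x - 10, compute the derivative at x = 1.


Differentiate term by term using power and sum rules:
f(x) = x^2 - 3x - 10
f'(x) = 2x - 3
Substitute x = 1:
f'(1) = 2 * 1 - 3
= 2 - 3
= -1

-1


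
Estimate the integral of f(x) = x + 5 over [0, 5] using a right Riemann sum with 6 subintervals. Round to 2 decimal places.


Right Riemann sum uses right endpoints of each subinterval.
Interval: [0, 5], n = 6
dx = (5 - 0) / 6 = 5/6
Right endpoints: [5/6, 5/3, 5/2, 10/3, 25/6, 5]
f values: [35/6, 20/3, 15/2, 25/3, 55/6, 10]
Sum = dx * (sum of f values)
= 5/6 * 95/2
= 475/12 ≈ 39.58

39.58


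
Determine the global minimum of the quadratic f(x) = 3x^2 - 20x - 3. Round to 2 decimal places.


For a quadratic f(x) = ax^2 + bx + c with a > 0, the minimum is at the vertex.
Vertex x-coordinate: x = -b/(2a)
x = -(-20) / (2 * 3)
x = 20/6 = 10/3
Substitute back to find the minimum value:
f(10/3) = 3 * (10/3)^2 - 20 * (10/3) - 3
= 100/3 - 200/3 - 3
= -109/3 ≈ -36.33

-36.33


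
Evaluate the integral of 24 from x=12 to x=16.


The integral of a constant k over [a, b] equals k * (b - a).
integral from 12 to 16 of 24 dx
= 24 * (16 - 12)
= 24 * 4
= 96

96


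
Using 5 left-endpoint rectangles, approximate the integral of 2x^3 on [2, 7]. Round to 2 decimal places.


Left Riemann sum uses left endpoints of each subinterval.
Interval: [2, 7], n = 5
dx = (7 - 2) / 5 = 1
Left endpoints: [2, 3, 4, 5, 6]
f values: [16, 54, 128, 250, 432]
Sum = dx * (sum of f values)
= 1 * 880
= 880 = 880.00

880.00


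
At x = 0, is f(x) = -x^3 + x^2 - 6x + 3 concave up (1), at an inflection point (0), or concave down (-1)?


Concavity is determined by the sign of f''(x).
f(x) = -x^3 + x^2 - 6x + 3
f'(x) = -3x^2 + 2x - 6
f''(x) = -6x + 2
f''(0) = -6 * 0 + 2
= 0 + 2
= 2
Since f''(0) > 0, the function is concave up (1)

1


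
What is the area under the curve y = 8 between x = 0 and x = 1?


The area under a constant function y = 8 is a rectangle.
Width = 1 - 0 = 1
Height = 8
Area = width * height
= 1 * 8
= 8

8


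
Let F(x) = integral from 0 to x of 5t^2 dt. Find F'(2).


By the Fundamental Theorem of Calculus (Part 1):
If F(x) = integral from 0 to x of f(t) dt, then F'(x) = f(x)
Here f(t) = 5t^2
So F'(x) = 5x^2
Evaluate at x = 2:
F'(2) = 5 * 2^2
= 5 * 4
= 20

20


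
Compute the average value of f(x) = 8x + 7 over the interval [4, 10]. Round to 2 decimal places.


Average value = 1/(b-a) * integral from a to b of f(x) dx
First compute the integral of 8x + 7:
F(x) = 4x^2 + 7x
F(10) = 4 * 100 + 7 * 10 = 470
F(4) = 4 * 16 + 7 * 4 = 92
Integral = 470 - 92 = 378
Average = 378 / (10 - 4) = 378 / 6
= 63 = 63.00

63.00


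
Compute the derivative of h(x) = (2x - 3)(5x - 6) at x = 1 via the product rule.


Let u(x) = 2x - 3 and v(x) = 5x - 6
u'(x) = 2
v'(x) = 5
Product rule: h'(x) = u'(x)*v(x) + u(x)*v'(x)
= 2 * (5x - 6) + (2x - 3) * 5
At x = 1:
u(1) = 2 * 1 - 3 = -1
v(1) = 5 * 1 - 6 = -1
h'(1) = 2 * (-1) + (-1) * 5
= -2 - 5
= -7

-7


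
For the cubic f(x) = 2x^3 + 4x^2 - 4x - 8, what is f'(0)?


Differentiate f(x) = 2x^3 + 4x^2 - 4x - 8 term by term:
f'(x) = 6x^2 + 8x - 4
Substitute x = 0:
f'(0) = 6 * 0^2 + 8 * 0 - 4
= 0 + 0 - 4
= -4

-4


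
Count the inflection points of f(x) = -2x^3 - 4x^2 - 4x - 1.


Inflection points occur where f''(x) = 0 and concavity changes.
f(x) = -2x^3 - 4x^2 - 4x - 1
f'(x) = -6x^2 - 8x - 4
f''(x) = -12x - 8
Set f''(x) = 0:
-12x - 8 = 0
x = 8 / (-12) = -2/3
Since f''(x) is linear (degree 1), it changes sign at this point.
Therefore there is exactly 1 inflection point.

1


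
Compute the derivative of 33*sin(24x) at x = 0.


Apply the chain rule to differentiate 33*sin(24x):
d/dx [33*sin(24x)]
= 33 * cos(24x) * d/dx(24x)
= 33 * 24 * cos(24x)
= 792 * cos(24x)
Evaluate at x = 0:
= 792 * cos(0)
= 792 * 1
= 792

792


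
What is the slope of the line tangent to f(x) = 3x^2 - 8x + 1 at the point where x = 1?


The slope of the tangent line equals f'(x) at the point.
f(x) = 3x^2 - 8x + 1
f'(x) = 6x - 8
At x = 1:
f'(1) = 6 * 1 - 8
= 6 - 8
= -2

-2


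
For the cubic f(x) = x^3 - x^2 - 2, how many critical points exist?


Find where f'(x) = 0:
f(x) = x^3 - x^2 - 2
f'(x) = 3x^2 - 2x
This is a quadratic in x. Use the discriminant to count real roots.
Discriminant = (-2)^2 - 4 * 3 * 0
= 4 - 0
= 4
Since discriminant > 0, f'(x) = 0 has 2 real solutions.
Number of critical points: 2

2


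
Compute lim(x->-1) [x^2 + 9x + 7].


Since polynomials are continuous, we use direct substitution.
lim(x->-1) of x^2 + 9x + 7
= 1 * (-1)^2 + 9 * (-1) + 7
= 1 - 9 + 7
= -1

-1


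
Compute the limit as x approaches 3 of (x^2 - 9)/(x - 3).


Direct substitution gives 0/0, so we factor the numerator.
Factor: (x^2 - 9) = (x - 3)(x + 3)
Cancel the common factor (x - 3):
(x^2 - 9)/(x - 3) = (x + 3)
Now substitute x = 3:
= (3) - (-3) = 6

6


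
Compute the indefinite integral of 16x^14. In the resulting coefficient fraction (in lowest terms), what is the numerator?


Apply the power rule for integration:
integral of ax^n dx = a/(n+1) * x^(n+1) + C
integral of 16x^14 dx
= 16/15 * x^15 + C
The coefficient in lowest terms is 16/15, and its numerator is 16

16


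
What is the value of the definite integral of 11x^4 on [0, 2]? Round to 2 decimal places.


Find the antiderivative of 11x^4:
F(x) = 11/5 * x^5
Apply the Fundamental Theorem of Calculus:
F(2) - F(0)
= 11/5 * 2^5 - 11/5 * 0^5
= 11/5 * (32 - 0)
= 11/5 * 32
= 352/5 = 70.40

70.40


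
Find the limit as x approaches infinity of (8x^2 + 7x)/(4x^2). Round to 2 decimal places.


For limits at infinity with equal-degree polynomials,
we compare leading coefficients.
Numerator leading term: 8x^2
Denominator leading term: 4x^2
Divide both by x^2:
lim = (8 + 7/x) / (4)
As x -> infinity, the 1/x and 1/x^2 terms vanish:
= 8/4 = 2 = 2.00

2.00


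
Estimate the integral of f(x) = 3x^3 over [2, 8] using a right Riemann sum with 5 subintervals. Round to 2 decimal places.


Right Riemann sum uses right endpoints of each subinterval.
Interval: [2, 8], n = 5
dx = (8 - 2) / 5 = 6/5
Right endpoints: [16/5, 22/5, 28/5, 34/5, 8]
f values: [12288/125, 31944/125, 65856/125, 117912/125, 1536]
Sum = dx * (sum of f values)
= 6/5 * 3360
= 4032 = 4032.00

4032.00


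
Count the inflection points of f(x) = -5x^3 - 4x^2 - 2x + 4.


Inflection points occur where f''(x) = 0 and concavity changes.
f(x) = -5x^3 - 4x^2 - 2x + 4
f'(x) = -15x^2 - 8x - 2
f''(x) = -30x - 8
Set f''(x) = 0:
-30x - 8 = 0
x = 8 / (-30) = -4/15
Since f''(x) is linear (degree 1), it changes sign at this point.
Therefore there is exactly 1 inflection point.

1


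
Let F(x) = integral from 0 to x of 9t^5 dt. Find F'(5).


By the Fundamental Theorem of Calculus (Part 1):
If F(x) = integral from 0 to x of f(t) dt, then F'(x) = f(x)
Here f(t) = 9t^5
So F'(x) = 9x^5
Evaluate at x = 5:
F'(5) = 9 * 5^5
= 9 * 3125
= 28125

28125


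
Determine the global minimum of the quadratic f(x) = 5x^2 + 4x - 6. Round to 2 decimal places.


For a quadratic f(x) = ax^2 + bx + c with a > 0, the minimum is at the vertex.
Vertex x-coordinate: x = -b/(2a)
x = -(4) / (2 * 5)
x = -4/10 = -2/5
Substitute back to find the minimum value:
f(-2/5) = 5 * (-2/5)^2 + 4 * (-2/5) - 6
= 4/5 - 8/5 - 6
= -34/5 = -6.80

-6.80


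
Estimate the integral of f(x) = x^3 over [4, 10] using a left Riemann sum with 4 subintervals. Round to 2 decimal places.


Left Riemann sum uses left endpoints of each subinterval.
Interval: [4, 10], n = 4
dx = (10 - 4) / 4 = 3/2
Left endpoints: [4, 11/2, 7, 17/2]
f values: [64, 1331/8, 343, 4913/8]
Sum = dx * (sum of f values)
= 3/2 * 2375/2
= 7125/4 = 1781.25

1781.25


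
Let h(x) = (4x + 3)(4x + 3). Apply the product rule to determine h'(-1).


Let u(x) = 4x + 3 and v(x) = 4x + 3
u'(x) = 4
v'(x) = 4
Product rule: h'(x) = u'(x)*v(x) + u(x)*v'(x)
= 4 * (4x + 3) + (4x + 3) * 4
At x = -1:
u(-1) = 4 * (-1) + 3 = -1
v(-1) = 4 * (-1) + 3 = -1
h'(-1) = 4 * (-1) + (-1) * 4
= -4 - 4
= -8

-8


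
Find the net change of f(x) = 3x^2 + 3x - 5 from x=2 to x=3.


Net change = f(b) - f(a)
f(x) = 3x^2 + 3x - 5
Compute f(3):
f(3) = 3 * 3^2 + 3 * 3 - 5
= 27 + 9 - 5
= 31
Compute f(2):
f(2) = 3 * 2^2 + 3 * 2 - 5
= 12 + 6 - 5
= 13
Net change = 31 - 13 = 18

18


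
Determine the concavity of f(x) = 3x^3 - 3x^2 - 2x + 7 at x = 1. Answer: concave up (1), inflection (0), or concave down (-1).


Concavity is determined by the sign of f''(x).
f(x) = 3x^3 - 3x^2 - 2x + 7
f'(x) = 9x^2 - 6x - 2
f''(x) = 18x - 6
f''(1) = 18 * 1 - 6
= 18 - 6
= 12
Since f''(1) > 0, the function is concave up (1)

1


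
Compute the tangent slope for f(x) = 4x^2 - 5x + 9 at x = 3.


The slope of the tangent line equals f'(x) at the point.
f(x) = 4x^2 - 5x + 9
f'(x) = 8x - 5
At x = 3:
f'(3) = 8 * 3 - 5
= 24 - 5
= 19

19


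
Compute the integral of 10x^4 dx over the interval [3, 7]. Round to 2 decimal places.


Find the antiderivative of 10x^4:
F(x) = 10/5 * x^5
Apply the Fundamental Theorem of Calculus:
F(7) - F(3)
= 10/5 * 7^5 - 10/5 * 3^5
= 10/5 * (16807 - 243)
= 10/5 * 16564
= 33128 = 33128.00

33128.00


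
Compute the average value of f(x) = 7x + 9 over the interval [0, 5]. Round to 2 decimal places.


Average value = 1/(b-a) * integral from a to b of f(x) dx
First compute the integral of 7x + 9:
F(x) = (7/2)x^2 + 9x
F(5) = 7/2 * 25 + 9 * 5 = 265/2
F(0) = 7/2 * 0 + 9 * 0 = 0
Integral = 265/2 - 0 = 265/2
Average = (265/2) / (5 - 0) = (265/2) / 5
= 53/2 = 26.50

26.50


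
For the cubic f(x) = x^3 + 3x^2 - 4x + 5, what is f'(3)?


Differentiate f(x) = x^3 + 3x^2 - 4x + 5 term by term:
f'(x) = 3x^2 + 6x - 4
Substitute x = 3:
f'(3) = 3 * 3^2 + 6 * 3 - 4
= 27 + 18 - 4
= 41

41


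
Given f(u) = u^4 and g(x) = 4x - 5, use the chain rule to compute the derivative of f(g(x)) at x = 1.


Using the chain rule: (f(g(x)))' = f'(g(x)) * g'(x)
First, find g(1):
g(1) = 4 * 1 - 5 = -1
Next, f'(u) = 4u^3
And g'(x) = 4
So f'(g(1)) * g'(1)
= 4 * (-1)^3 * 4
= 4 * (-1) * 4
= -16

-16


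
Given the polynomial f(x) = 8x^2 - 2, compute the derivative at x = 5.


Differentiate term by term using power and sum rules:
f(x) = 8x^2 - 2
f'(x) = 16x
Substitute x = 5:
f'(5) = 16 * 5 + 0
= 80 + 0
= 80

80


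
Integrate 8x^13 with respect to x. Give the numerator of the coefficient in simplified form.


Apply the power rule for integration:
integral of ax^n dx = a/(n+1) * x^(n+1) + C
integral of 8x^13 dx
= 8/14 * x^14 + C
= 4/7 * x^14 + C
The coefficient in lowest terms is 4/7, and its numerator is 4

4


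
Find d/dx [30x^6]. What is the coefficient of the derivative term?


We apply the power rule: d/dx [ax^n] = a*n * x^(n-1)
d/dx [30x^6]
= 30 * 6 * x^(6-1)
= 180x^5
The coefficient is 180

180


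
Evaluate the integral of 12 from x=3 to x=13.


The integral of a constant k over [a, b] equals k * (b - a).
integral from 3 to 13 of 12 dx
= 12 * (13 - 3)
= 12 * 10
= 120

120


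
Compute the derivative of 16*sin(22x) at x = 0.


Apply the chain rule to differentiate 16*sin(22x):
d/dx [16*sin(22x)]
= 16 * cos(22x) * d/dx(22x)
= 16 * 22 * cos(22x)
= 352 * cos(22x)
Evaluate at x = 0:
= 352 * cos(0)
= 352 * 1
= 352

352


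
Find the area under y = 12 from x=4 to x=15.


The area under a constant function y = 12 is a rectangle.
Width = 15 - 4 = 11
Height = 12
Area = width * height
= 11 * 12
= 132

132


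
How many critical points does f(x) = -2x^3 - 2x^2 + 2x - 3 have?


Find where f'(x) = 0:
f(x) = -2x^3 - 2x^2 + 2x - 3
f'(x) = -6x^2 - 4x + 2
This is a quadratic in x. Use the discriminant to count real roots.
Discriminant = (-4)^2 - 4 * (-6) * 2
= 16 - (-48)
= 64
Since discriminant > 0, f'(x) = 0 has 2 real solutions.
Number of critical points: 2

2


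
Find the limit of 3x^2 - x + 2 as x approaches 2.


Since polynomials are continuous, we use direct substitution.
lim(x->2) of 3x^2 - x + 2
= 3 * 2^2 - 1 * 2 + 2
= 12 - 2 + 2
= 12

12


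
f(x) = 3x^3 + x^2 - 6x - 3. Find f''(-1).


First derivative:
f'(x) = 9x^2 + 2x - 6
Second derivative:
f''(x) = 18x + 2
Substitute x = -1:
f''(-1) = 18 * (-1) + 2
= -18 + 2
= -16

-16


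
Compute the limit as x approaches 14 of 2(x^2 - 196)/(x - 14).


Direct substitution gives 0/0, so we factor the numerator.
Factor: 2(x^2 - 196) = 2 * (x - 14)(x + 14)
Cancel the common factor (x - 14):
2(x^2 - 196)/(x - 14) = 2 * (x + 14)
Now substitute x = 14:
= 2 * (14 + 14) = 56

56


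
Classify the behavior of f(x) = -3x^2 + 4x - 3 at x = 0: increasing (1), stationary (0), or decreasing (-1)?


Compute f'(x) to determine behavior:
f'(x) = -6x + 4
f'(0) = -6 * 0 + 4
= 0 + 4
= 4
Since f'(0) > 0, the function is increasing (1)

1


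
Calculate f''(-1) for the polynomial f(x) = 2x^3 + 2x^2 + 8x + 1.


First derivative:
f'(x) = 6x^2 + 4x + 8
Second derivative:
f''(x) = 12x + 4
Substitute x = -1:
f''(-1) = 12 * (-1) + 4
= -12 + 4
= -8

-8


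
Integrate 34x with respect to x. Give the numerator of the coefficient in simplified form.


Apply the power rule for integration:
integral of ax^n dx = a/(n+1) * x^(n+1) + C
integral of 34x dx
= 34/2 * x^2 + C
= 17 * x^2 + C
The coefficient in lowest terms is 17 = 17/1, so its numerator is 17

17


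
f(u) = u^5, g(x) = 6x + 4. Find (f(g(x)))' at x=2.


Using the chain rule: (f(g(x)))' = f'(g(x)) * g'(x)
First, find g(2):
g(2) = 6 * 2 + 4 = 16
Next, f'(u) = 5u^4
And g'(x) = 6
So f'(g(2)) * g'(2)
= 5 * 16^4 * 6
= 5 * 65536 * 6
= 1966080

1966080


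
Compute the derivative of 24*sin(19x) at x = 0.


Apply the chain rule to differentiate 24*sin(19x):
d/dx [24*sin(19x)]
= 24 * cos(19x) * d/dx(19x)
= 24 * 19 * cos(19x)
= 456 * cos(19x)
Evaluate at x = 0:
= 456 * cos(0)
= 456 * 1
= 456

456


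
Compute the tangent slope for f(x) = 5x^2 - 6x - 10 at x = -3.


The slope of the tangent line equals f'(x) at the point.
f(x) = 5x^2 - 6x - 10
f'(x) = 10x - 6
At x = -3:
f'(-3) = 10 * (-3) - 6
= -30 - 6
= -36

-36


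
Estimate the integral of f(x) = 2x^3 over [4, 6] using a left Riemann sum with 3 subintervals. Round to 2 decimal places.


Left Riemann sum uses left endpoints of each subinterval.
Interval: [4, 6], n = 3
dx = (6 - 4) / 3 = 2/3
Left endpoints: [4, 14/3, 16/3]
f values: [128, 5488/27, 8192/27]
Sum = dx * (sum of f values)
= 2/3 * 1904/3
= 3808/9 ≈ 423.11

423.11


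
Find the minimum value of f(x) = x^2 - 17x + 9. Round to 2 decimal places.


For a quadratic f(x) = ax^2 + bx + c with a > 0, the minimum is at the vertex.
Vertex x-coordinate: x = -b/(2a)
x = -(-17) / (2 * 1)
x = 17/2
Substitute back to find the minimum value:
f(17/2) = 1 * (17/2)^2 - 17 * (17/2) + 9
= 289/4 - 289/2 + 9
= -253/4 = -63.25

-63.25


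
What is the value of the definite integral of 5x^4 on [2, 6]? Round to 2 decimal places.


Find the antiderivative of 5x^4:
F(x) = 5/5 * x^5
Apply the Fundamental Theorem of Calculus:
F(6) - F(2)
= 5/5 * 6^5 - 5/5 * 2^5
= 5/5 * (7776 - 32)
= 5/5 * 7744
= 7744 = 7744.00

7744.00


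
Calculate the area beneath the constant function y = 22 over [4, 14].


The area under a constant function y = 22 is a rectangle.
Width = 14 - 4 = 10
Height = 22
Area = width * height
= 10 * 22
= 220

220


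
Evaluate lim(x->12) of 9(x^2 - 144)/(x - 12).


Direct substitution gives 0/0, so we factor the numerator.
Factor: 9(x^2 - 144) = 9 * (x - 12)(x + 12)
Cancel the common factor (x - 12):
9(x^2 - 144)/(x - 12) = 9 * (x + 12)
Now substitute x = 12:
= 9 * (12 + 12) = 216

216


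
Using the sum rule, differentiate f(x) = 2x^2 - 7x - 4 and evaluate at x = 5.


Differentiate term by term using power and sum rules:
f(x) = 2x^2 - 7x - 4
f'(x) = 4x - 7
Substitute x = 5:
f'(5) = 4 * 5 - 7
= 20 - 7
= 13

13


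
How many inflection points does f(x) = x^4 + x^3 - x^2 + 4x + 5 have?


Inflection points occur where f''(x) = 0 and concavity changes.
f(x) = x^4 + x^3 - x^2 + 4x + 5
f'(x) = 4x^3 + 3x^2 - 2x + 4
f''(x) = 12x^2 + 6x - 2
This is a quadratic in x. Use the discriminant to count real roots.
Discriminant = (6)^2 - 4 * 12 * (-2)
= 36 - (-96)
= 132
Since discriminant > 0, f''(x) = 0 has 2 distinct real solutions.
A quadratic with two distinct real roots changes sign at each root, so concavity changes at both.
Number of inflection points: 2

2


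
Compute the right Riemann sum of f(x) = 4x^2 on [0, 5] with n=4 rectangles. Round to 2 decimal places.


Right Riemann sum uses right endpoints of each subinterval.
Interval: [0, 5], n = 4
dx = (5 - 0) / 4 = 5/4
Right endpoints: [5/4, 5/2, 15/4, 5]
f values: [25/4, 25, 225/4, 100]
Sum = dx * (sum of f values)
= 5/4 * 375/2
= 1875/8 ≈ 234.38

234.38


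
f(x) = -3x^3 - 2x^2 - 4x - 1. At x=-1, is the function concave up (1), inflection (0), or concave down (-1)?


Concavity is determined by the sign of f''(x).
f(x) = -3x^3 - 2x^2 - 4x - 1
f'(x) = -9x^2 - 4x - 4
f''(x) = -18x - 4
f''(-1) = -18 * (-1) - 4
= 18 - 4
= 14
Since f''(-1) > 0, the function is concave up (1)

1


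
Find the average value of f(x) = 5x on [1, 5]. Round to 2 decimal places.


Average value = 1/(b-a) * integral from a to b of f(x) dx
First compute the integral of 5x:
F(x) = (5/2)x^2
F(5) = 5/2 * 25 + 0 * 5 = 125/2
F(1) = 5/2 * 1 + 0 * 1 = 5/2
Integral = 125/2 - 5/2 = 60
Average = 60 / (5 - 1) = 60 / 4
= 15 = 15.00

15.00


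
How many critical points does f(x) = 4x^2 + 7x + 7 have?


Find where f'(x) = 0:
f'(x) = 8x + 7
Set f'(x) = 0:
8x + 7 = 0
x = -7 / 8 = -7/8
This is a linear equation in x, so there is exactly one solution.
Number of critical points: 1

1


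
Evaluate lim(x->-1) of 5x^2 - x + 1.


Since polynomials are continuous, we use direct substitution.
lim(x->-1) of 5x^2 - x + 1
= 5 * (-1)^2 - 1 * (-1) + 1
= 5 + 1 + 1
= 7

7


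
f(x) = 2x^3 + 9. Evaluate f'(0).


Differentiate f(x) = 2x^3 + 9 term by term:
f'(x) = 6x^2
Substitute x = 0:
f'(0) = 6 * 0^2 + 0 * 0 + 0
= 0 + 0 + 0
= 0

0


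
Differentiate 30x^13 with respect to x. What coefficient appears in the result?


We apply the power rule: d/dx [ax^n] = a*n * x^(n-1)
d/dx [30x^13]
= 30 * 13 * x^(13-1)
= 390x^12
The coefficient is 390

390


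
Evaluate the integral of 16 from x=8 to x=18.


The integral of a constant k over [a, b] equals k * (b - a).
integral from 8 to 18 of 16 dx
= 16 * (18 - 8)
= 16 * 10
= 160

160


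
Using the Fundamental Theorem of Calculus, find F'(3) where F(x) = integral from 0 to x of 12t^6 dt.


By the Fundamental Theorem of Calculus (Part 1):
If F(x) = integral from 0 to x of f(t) dt, then F'(x) = f(x)
Here f(t) = 12t^6
So F'(x) = 12x^6
Evaluate at x = 3:
F'(3) = 12 * 3^6
= 12 * 729
= 8748

8748


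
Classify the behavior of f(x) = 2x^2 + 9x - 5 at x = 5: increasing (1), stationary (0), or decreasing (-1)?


Compute f'(x) to determine behavior:
f'(x) = 4x + 9
f'(5) = 4 * 5 + 9
= 20 + 9
= 29
Since f'(5) > 0, the function is increasing (1)

1


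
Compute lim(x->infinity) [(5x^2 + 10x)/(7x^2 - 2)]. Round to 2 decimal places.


For limits at infinity with equal-degree polynomials,
we compare leading coefficients.
Numerator leading term: 5x^2
Denominator leading term: 7x^2
Divide both by x^2:
lim = (5 + 10/x) / (7 - 2/x^2)
As x -> infinity, the 1/x and 1/x^2 terms vanish:
= 5/7 ≈ 0.71

0.71


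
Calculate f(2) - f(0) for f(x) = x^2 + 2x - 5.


Net change = f(b) - f(a)
f(x) = x^2 + 2x - 5
Compute f(2):
f(2) = 1 * 2^2 + 2 * 2 - 5
= 4 + 4 - 5
= 3
Compute f(0):
f(0) = 1 * 0^2 + 2 * 0 - 5
= 0 + 0 - 5
= -5
Net change = 3 - (-5) = 8

8
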